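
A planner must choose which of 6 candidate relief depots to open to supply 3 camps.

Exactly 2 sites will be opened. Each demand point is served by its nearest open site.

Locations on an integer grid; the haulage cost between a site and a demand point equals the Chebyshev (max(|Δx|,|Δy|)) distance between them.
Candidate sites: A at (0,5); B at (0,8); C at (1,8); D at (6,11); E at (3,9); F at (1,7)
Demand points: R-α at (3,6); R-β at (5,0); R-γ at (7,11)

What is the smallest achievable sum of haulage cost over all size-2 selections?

Open {A, D}.
  R-α→A 3, R-β→A 5, R-γ→D 1  ⇒ total 9.
Compare {D, F}: total 10.
Compare {C, D}: total 11.
No size-2 selection does better; minimum is 9.

9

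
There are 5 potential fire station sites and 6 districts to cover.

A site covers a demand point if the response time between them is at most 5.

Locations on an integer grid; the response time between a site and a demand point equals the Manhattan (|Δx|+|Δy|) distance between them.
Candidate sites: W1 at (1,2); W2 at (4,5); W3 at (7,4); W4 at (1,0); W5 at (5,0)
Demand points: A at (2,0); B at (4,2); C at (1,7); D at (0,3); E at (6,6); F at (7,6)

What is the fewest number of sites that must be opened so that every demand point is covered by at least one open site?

2

Coverage sets (demand points within 5 of each site):
  W1: {A, B, C, D}
  W2: {B, C, E, F}
  W3: {B, E, F}
  W4: {A, B, D}
  W5: {A, B}
No single site covers all 6 demand points.
But {W1, W2} covers everything, so the minimum is 2.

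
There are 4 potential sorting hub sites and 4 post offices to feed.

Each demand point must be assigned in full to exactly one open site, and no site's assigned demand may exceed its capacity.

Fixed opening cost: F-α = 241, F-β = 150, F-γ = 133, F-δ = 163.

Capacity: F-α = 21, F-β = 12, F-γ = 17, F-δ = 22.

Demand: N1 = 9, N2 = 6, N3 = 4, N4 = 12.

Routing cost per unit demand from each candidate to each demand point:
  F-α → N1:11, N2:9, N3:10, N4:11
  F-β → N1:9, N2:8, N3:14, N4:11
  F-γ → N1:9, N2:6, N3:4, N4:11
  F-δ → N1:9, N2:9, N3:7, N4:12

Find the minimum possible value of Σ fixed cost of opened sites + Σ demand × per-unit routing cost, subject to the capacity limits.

573

Open {F-γ, F-δ}; cheapest assignment that respects the capacities:
  F-γ (cap 17, load 10): N2, N3 — cost 6×6 + 4×4 = 52
  F-δ (cap 22, load 21): N1, N4 — cost 9×9 + 12×12 = 225
  Shipping 277, fixed 296 → total 573.
  Any other capacity-feasible assignment to {F-γ, F-δ} ships for at least 277.
Compare {F-β, F-δ}: its best feasible assignment gives total 608.
Compare {F-α, F-γ}: its best feasible assignment gives total 657.
Every other set of open sites that can feasibly serve all demand totals ≥ 608 even under its best assignment. Minimum: 573.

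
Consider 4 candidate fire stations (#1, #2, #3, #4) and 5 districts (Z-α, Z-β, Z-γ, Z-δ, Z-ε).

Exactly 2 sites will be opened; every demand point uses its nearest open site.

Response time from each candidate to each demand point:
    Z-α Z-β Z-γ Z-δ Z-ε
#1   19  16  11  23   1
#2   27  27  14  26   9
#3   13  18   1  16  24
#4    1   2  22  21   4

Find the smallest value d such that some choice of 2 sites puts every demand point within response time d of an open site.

16

Open {#1, #3}.
  Farthest demand point is Z-β at response time 16 (to #1); all others are ≤ 16.
With {#3, #4} the worst case is 16.
With {#2, #3} the worst case is 18.
No size-2 selection achieves below 16.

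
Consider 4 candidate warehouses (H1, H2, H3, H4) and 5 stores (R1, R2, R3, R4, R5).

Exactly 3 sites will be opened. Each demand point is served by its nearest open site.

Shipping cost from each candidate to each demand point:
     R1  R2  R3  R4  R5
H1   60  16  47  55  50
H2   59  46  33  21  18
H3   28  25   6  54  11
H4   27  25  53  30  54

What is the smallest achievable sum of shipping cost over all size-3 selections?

Open {H1, H2, H3}.
  R1→H3 28, R2→H1 16, R3→H3 6, R4→H2 21, R5→H3 11  ⇒ total 82.
Compare {H1, H3, H4}: total 90.
Compare {H2, H3, H4}: total 90.
No size-3 selection does better; minimum is 82.

82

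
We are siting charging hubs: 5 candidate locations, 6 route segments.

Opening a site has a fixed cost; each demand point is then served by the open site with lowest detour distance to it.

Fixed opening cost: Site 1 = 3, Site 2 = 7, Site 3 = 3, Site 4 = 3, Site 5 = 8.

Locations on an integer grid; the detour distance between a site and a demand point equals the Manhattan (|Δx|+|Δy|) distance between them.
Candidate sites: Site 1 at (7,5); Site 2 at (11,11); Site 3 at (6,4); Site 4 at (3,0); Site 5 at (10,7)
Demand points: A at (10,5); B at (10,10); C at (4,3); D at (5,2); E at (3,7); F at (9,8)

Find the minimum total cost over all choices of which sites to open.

30

Open {Site 3, Site 5}: assign each demand point to its cheapest open site.
  A→Site 5 2, B→Site 5 3, C→Site 3 3, D→Site 3 3, E→Site 3 6, F→Site 5 2
  detour distance 19, fixed 11 → total 30.
Compare {Site 4, Site 5}: detour distance 22 + fixed 11 = 33.
Compare {Site 1, Site 3, Site 5}: detour distance 19 + fixed 14 = 33.
Compare {Site 3, Site 4, Site 5}: detour distance 19 + fixed 14 = 33.
All other subsets cost ≥ 33. Minimum total cost: 30.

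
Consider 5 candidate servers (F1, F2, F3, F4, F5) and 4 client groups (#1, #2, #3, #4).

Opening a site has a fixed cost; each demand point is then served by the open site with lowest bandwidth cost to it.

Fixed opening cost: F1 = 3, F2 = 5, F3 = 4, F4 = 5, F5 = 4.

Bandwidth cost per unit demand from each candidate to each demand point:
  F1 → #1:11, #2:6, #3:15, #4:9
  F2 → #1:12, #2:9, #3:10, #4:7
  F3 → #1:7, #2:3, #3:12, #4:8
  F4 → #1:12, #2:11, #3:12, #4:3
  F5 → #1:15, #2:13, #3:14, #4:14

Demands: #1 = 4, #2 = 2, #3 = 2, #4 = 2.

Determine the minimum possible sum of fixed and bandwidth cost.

73

Open {F3, F4}: assign each demand point to its cheapest open site.
  #1→F3 4×7=28, #2→F3 2×3=6, #3→F3 2×12=24, #4→F4 2×3=6
  bandwidth cost 64, fixed 9 → total 73.
Compare {F2, F3, F4}: bandwidth cost 60 + fixed 14 = 74.
Compare {F1, F3, F4}: bandwidth cost 64 + fixed 12 = 76.
Compare {F2, F3}: bandwidth cost 68 + fixed 9 = 77.
All other subsets cost ≥ 74. Minimum total cost: 73.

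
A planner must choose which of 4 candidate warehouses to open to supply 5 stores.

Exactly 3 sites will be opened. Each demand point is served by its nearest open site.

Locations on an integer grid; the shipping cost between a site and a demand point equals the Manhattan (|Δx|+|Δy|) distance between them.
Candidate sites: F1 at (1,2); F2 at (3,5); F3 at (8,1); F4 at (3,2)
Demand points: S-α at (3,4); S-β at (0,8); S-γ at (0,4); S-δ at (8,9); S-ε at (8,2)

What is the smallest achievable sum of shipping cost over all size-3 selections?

19

Open {F1, F2, F3}.
  S-α→F2 1, S-β→F2 6, S-γ→F1 3, S-δ→F3 8, S-ε→F3 1  ⇒ total 19.
Compare {F2, F3, F4}: total 20.
Compare {F1, F3, F4}: total 21.
No size-3 selection does better; minimum is 19.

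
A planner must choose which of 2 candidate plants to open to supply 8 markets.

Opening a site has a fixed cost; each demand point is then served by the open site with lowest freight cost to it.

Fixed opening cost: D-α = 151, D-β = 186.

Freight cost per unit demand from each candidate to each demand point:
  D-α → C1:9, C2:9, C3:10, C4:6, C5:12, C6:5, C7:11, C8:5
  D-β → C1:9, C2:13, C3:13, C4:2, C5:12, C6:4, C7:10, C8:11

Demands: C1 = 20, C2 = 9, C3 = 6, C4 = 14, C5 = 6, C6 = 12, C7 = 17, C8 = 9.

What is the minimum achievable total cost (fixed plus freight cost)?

920

Open {D-α}: assign each demand point to its cheapest open site.
  C1→D-α 20×9=180, C2→D-α 9×9=81, C3→D-α 6×10=60, C4→D-α 14×6=84, C5→D-α 6×12=72, C6→D-α 12×5=60, C7→D-α 17×11=187, C8→D-α 9×5=45
  freight cost 769, fixed 151 → total 920.
Compare {D-β}: freight cost 792 + fixed 186 = 978.
Compare {D-α, D-β}: freight cost 684 + fixed 337 = 1021.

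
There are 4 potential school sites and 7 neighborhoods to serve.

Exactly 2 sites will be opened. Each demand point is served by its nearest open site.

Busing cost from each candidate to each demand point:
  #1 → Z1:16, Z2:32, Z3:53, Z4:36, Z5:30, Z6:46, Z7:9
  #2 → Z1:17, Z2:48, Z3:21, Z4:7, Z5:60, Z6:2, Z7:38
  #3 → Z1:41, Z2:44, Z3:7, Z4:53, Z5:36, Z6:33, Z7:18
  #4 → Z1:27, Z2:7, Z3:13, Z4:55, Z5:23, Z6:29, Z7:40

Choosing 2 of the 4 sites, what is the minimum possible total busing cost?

Open {#2, #4}.
  Z1→#2 17, Z2→#4 7, Z3→#4 13, Z4→#2 7, Z5→#4 23, Z6→#2 2, Z7→#2 38  ⇒ total 107.
Compare {#1, #2}: total 117.
Compare {#2, #3}: total 131.
No size-2 selection does better; minimum is 107.

107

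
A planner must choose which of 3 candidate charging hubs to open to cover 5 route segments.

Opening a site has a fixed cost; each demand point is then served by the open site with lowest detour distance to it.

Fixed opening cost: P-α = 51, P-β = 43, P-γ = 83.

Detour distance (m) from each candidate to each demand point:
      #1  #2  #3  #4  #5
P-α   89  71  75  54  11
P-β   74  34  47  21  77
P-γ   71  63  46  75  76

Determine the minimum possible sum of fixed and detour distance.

281

Open {P-α, P-β}: assign each demand point to its cheapest open site.
  #1→P-β 74, #2→P-β 34, #3→P-β 47, #4→P-β 21, #5→P-α 11
  detour distance 187, fixed 94 → total 281.
Compare {P-β}: detour distance 253 + fixed 43 = 296.
Compare {P-α}: detour distance 300 + fixed 51 = 351.
Compare {P-α, P-β, P-γ}: detour distance 183 + fixed 177 = 360.
All other subsets cost ≥ 296. Minimum total cost: 281.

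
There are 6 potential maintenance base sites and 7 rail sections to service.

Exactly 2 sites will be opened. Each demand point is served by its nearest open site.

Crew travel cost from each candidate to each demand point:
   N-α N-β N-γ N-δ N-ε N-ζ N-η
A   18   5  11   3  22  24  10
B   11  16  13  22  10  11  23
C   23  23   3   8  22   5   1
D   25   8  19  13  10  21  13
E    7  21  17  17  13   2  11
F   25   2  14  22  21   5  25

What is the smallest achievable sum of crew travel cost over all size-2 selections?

Open {A, E}.
  N-α→E 7, N-β→A 5, N-γ→A 11, N-δ→A 3, N-ε→E 13, N-ζ→E 2, N-η→A 10  ⇒ total 51.
Compare {B, C}: total 54.
Compare {C, E}: total 55.
No size-2 selection does better; minimum is 51.

51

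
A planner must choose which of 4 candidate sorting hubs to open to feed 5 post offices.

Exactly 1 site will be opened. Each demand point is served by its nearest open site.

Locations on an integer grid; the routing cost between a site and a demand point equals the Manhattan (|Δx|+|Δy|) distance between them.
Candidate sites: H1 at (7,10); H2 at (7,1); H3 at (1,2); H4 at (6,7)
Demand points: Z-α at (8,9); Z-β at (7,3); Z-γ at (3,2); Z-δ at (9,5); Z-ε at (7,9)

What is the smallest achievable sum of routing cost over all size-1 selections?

25

Open {H4}.
  Z-α→H4 4, Z-β→H4 5, Z-γ→H4 8, Z-δ→H4 5, Z-ε→H4 3  ⇒ total 25.
Compare {H1}: total 29.
Compare {H2}: total 30.
No size-1 selection does better; minimum is 25.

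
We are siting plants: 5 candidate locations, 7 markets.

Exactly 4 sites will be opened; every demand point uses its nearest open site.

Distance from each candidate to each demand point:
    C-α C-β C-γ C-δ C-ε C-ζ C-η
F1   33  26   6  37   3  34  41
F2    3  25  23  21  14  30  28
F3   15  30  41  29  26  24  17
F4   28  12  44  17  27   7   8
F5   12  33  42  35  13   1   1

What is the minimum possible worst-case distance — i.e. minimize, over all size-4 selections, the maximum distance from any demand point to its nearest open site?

17

Open {F1, F2, F3, F4}.
  Farthest demand point is C-δ at distance 17 (to F4); all others are ≤ 17.
With {F1, F2, F4, F5} the worst case is 17.
With {F1, F3, F4, F5} the worst case is 17.
No size-4 selection achieves below 17.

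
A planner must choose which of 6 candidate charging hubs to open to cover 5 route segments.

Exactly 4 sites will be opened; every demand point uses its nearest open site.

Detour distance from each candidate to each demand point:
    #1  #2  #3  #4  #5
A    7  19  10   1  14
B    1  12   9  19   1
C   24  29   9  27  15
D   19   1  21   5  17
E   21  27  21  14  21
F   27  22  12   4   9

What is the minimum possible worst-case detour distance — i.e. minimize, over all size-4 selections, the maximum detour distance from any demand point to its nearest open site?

9

Open {A, B, C, D}.
  Farthest demand point is #3 at detour distance 9 (to B); all others are ≤ 9.
With {A, B, D, E} the worst case is 9.
With {A, B, D, F} the worst case is 9.
No size-4 selection achieves below 9.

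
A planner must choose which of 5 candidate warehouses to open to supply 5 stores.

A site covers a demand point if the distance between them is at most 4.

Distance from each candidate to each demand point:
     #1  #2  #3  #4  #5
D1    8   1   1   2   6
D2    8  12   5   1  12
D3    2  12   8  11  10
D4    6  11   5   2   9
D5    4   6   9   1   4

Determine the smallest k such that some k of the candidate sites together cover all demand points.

2

Coverage sets (demand points within 4 of each site):
  D1: {#2, #3, #4}
  D2: {#4}
  D3: {#1}
  D4: {#4}
  D5: {#1, #4, #5}
No single site covers all 5 demand points.
But {D1, D5} covers everything, so the minimum is 2.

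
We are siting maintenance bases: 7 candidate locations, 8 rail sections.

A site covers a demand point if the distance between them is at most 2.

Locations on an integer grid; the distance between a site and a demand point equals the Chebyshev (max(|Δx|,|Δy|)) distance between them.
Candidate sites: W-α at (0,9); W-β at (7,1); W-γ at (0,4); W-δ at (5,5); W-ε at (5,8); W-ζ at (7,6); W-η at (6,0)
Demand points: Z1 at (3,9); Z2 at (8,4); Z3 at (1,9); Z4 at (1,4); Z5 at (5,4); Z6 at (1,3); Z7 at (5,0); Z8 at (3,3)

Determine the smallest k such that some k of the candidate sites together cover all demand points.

6

Coverage sets (demand points within 2 of each site):
  W-α: {Z3}
  W-β: {Z7}
  W-γ: {Z4, Z6}
  W-δ: {Z5, Z8}
  W-ε: {Z1}
  W-ζ: {Z2, Z5}
  W-η: {Z7}
No 5 sites suffice: every size-5 union leaves at least one demand point uncovered.
But {W-α, W-β, W-γ, W-δ, W-ε, W-ζ} covers everything, so the minimum is 6.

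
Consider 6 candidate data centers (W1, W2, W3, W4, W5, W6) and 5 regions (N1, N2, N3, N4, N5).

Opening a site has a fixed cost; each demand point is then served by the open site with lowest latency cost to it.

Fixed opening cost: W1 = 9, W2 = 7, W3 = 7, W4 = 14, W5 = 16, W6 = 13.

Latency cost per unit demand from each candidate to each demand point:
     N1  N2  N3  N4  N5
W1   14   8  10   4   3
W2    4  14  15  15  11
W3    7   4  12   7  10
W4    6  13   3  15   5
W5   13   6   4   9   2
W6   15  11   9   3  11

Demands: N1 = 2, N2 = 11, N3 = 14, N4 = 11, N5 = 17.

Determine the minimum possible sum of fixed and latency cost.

215

Open {W3, W4, W5, W6}: assign each demand point to its cheapest open site.
  N1→W4 2×6=12, N2→W3 11×4=44, N3→W4 14×3=42, N4→W6 11×3=33, N5→W5 17×2=34
  latency cost 165, fixed 50 → total 215.
Compare {W3, W5, W6}: latency cost 181 + fixed 36 = 217.
Compare {W2, W3, W5, W6}: latency cost 175 + fixed 43 = 218.
Compare {W2, W3, W4, W5, W6}: latency cost 161 + fixed 57 = 218.
All other subsets cost ≥ 217. Minimum total cost: 215.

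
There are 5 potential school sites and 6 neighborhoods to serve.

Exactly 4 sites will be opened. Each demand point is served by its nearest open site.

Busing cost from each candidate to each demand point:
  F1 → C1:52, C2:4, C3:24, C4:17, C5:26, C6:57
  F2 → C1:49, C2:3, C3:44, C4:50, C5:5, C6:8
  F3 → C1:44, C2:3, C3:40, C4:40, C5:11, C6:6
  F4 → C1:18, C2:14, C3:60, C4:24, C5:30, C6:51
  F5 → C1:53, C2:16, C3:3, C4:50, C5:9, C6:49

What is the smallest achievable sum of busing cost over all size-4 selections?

Open {F1, F2, F4, F5}.
  C1→F4 18, C2→F2 3, C3→F5 3, C4→F1 17, C5→F2 5, C6→F2 8  ⇒ total 54.
Compare {F1, F3, F4, F5}: total 56.
Compare {F2, F3, F4, F5}: total 59.
No size-4 selection does better; minimum is 54.

54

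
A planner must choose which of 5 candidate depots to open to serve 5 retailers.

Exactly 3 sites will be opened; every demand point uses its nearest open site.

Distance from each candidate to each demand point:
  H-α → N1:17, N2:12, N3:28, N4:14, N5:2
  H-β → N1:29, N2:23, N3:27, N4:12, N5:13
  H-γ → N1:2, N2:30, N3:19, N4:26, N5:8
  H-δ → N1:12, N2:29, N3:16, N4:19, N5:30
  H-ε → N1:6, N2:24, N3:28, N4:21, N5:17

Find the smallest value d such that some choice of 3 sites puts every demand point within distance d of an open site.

16

Open {H-α, H-β, H-δ}.
  Farthest demand point is N3 at distance 16 (to H-δ); all others are ≤ 16.
With {H-α, H-γ, H-δ} the worst case is 16.
With {H-α, H-δ, H-ε} the worst case is 16.
No size-3 selection achieves below 16.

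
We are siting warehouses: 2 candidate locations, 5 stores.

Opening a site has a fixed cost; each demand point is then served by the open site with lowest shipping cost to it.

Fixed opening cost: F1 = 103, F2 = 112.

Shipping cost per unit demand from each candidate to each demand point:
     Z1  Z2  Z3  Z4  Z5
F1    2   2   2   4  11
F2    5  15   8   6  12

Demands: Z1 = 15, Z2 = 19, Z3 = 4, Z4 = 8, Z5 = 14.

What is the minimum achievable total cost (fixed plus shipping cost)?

Open {F1}: assign each demand point to its cheapest open site.
  Z1→F1 15×2=30, Z2→F1 19×2=38, Z3→F1 4×2=8, Z4→F1 8×4=32, Z5→F1 14×11=154
  shipping cost 262, fixed 103 → total 365.
Compare {F1, F2}: shipping cost 262 + fixed 215 = 477.
Compare {F2}: shipping cost 608 + fixed 112 = 720.

365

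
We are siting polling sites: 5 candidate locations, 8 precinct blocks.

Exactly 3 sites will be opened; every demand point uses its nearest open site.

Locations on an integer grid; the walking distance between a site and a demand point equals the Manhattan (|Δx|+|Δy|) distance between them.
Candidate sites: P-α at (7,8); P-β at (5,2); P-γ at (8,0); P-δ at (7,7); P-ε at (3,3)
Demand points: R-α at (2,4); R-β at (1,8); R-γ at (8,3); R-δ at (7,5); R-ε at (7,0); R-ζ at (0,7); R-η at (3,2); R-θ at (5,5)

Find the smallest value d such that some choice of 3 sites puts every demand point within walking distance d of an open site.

Open {P-α, P-β, P-δ}.
  Farthest demand point is R-ζ at walking distance 7 (to P-δ); all others are ≤ 7.
With {P-α, P-β, P-ε} the worst case is 7.
With {P-α, P-γ, P-ε} the worst case is 7.
No size-3 selection achieves below 7.

7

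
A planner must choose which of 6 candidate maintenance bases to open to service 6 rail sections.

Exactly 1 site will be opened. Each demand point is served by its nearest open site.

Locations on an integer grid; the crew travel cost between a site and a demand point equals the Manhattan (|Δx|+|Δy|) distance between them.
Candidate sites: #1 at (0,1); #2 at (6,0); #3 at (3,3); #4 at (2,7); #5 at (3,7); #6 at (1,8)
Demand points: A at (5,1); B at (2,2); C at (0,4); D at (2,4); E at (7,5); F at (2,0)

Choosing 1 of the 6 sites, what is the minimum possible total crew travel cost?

22

Open {#3}.
  A→#3 4, B→#3 2, C→#3 4, D→#3 2, E→#3 6, F→#3 4  ⇒ total 22.
Compare {#1}: total 30.
Compare {#2}: total 36.
No size-1 selection does better; minimum is 22.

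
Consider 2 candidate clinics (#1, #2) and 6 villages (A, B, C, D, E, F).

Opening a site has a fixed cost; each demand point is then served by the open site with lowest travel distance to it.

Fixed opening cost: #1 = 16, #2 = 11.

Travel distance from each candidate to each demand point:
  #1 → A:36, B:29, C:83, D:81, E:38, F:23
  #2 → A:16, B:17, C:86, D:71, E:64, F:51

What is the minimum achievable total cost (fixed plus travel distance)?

275

Open {#1, #2}: assign each demand point to its cheapest open site.
  A→#2 16, B→#2 17, C→#1 83, D→#2 71, E→#1 38, F→#1 23
  travel distance 248, fixed 27 → total 275.
Compare {#1}: travel distance 290 + fixed 16 = 306.
Compare {#2}: travel distance 305 + fixed 11 = 316.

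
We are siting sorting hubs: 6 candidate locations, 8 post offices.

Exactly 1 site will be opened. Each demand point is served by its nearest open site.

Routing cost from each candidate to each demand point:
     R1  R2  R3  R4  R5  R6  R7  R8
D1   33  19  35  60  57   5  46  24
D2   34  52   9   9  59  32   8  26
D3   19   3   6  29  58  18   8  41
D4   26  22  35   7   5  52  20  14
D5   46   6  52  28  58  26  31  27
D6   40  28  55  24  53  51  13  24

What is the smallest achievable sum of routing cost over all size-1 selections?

181

Open {D4}.
  R1→D4 26, R2→D4 22, R3→D4 35, R4→D4 7, R5→D4 5, R6→D4 52, R7→D4 20, R8→D4 14  ⇒ total 181.
Compare {D3}: total 182.
Compare {D2}: total 229.
No size-1 selection does better; minimum is 181.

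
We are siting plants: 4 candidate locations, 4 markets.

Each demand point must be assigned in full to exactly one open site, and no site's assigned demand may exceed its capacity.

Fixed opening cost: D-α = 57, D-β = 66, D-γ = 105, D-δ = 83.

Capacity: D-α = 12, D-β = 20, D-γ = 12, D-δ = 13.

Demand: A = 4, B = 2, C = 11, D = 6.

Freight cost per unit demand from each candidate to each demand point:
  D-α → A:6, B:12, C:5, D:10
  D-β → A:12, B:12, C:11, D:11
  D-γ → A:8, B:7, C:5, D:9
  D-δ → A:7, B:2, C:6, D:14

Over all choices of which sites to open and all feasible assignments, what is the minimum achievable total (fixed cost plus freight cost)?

Open {D-α, D-δ}; cheapest assignment that respects the capacities:
  D-α (cap 12, load 10): A, D — cost 4×6 + 6×10 = 84
  D-δ (cap 13, load 13): B, C — cost 2×2 + 11×6 = 70
  Shipping 154, fixed 140 → total 294.
  Any other capacity-feasible assignment to {D-α, D-δ} ships for at least 154.
Compare {D-α, D-β}: its best feasible assignment gives total 316.
Compare {D-α, D-γ}: its best feasible assignment gives total 317.
Every other set of open sites that can feasibly serve all demand totals ≥ 316 even under its best assignment. Minimum: 294.

294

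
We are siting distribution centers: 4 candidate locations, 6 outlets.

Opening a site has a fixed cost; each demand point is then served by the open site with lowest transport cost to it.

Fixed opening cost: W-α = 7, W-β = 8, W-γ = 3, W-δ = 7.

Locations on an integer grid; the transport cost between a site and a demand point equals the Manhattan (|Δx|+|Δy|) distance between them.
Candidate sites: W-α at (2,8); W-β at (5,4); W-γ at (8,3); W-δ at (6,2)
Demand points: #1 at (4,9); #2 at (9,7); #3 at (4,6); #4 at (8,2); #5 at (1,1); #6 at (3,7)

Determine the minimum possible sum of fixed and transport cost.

33

Open {W-α, W-γ}: assign each demand point to its cheapest open site.
  #1→W-α 3, #2→W-γ 5, #3→W-α 4, #4→W-γ 1, #5→W-α 8, #6→W-α 2
  transport cost 23, fixed 10 → total 33.
Compare {W-β, W-γ}: transport cost 27 + fixed 11 = 38.
Compare {W-α, W-γ, W-δ}: transport cost 21 + fixed 17 = 38.
Compare {W-α, W-δ}: transport cost 25 + fixed 14 = 39.
All other subsets cost ≥ 38. Minimum total cost: 33.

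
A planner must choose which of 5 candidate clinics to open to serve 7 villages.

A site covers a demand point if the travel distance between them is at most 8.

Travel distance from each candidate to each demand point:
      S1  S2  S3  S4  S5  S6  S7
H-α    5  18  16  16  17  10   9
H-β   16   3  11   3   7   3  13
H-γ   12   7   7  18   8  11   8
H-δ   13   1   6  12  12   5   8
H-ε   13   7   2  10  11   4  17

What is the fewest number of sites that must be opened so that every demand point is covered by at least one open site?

3

Coverage sets (demand points within 8 of each site):
  H-α: {S1}
  H-β: {S2, S4, S5, S6}
  H-γ: {S2, S3, S5, S7}
  H-δ: {S2, S3, S6, S7}
  H-ε: {S2, S3, S6}
No 2 sites suffice: every size-2 union leaves at least one demand point uncovered.
But {H-α, H-β, H-γ} covers everything, so the minimum is 3.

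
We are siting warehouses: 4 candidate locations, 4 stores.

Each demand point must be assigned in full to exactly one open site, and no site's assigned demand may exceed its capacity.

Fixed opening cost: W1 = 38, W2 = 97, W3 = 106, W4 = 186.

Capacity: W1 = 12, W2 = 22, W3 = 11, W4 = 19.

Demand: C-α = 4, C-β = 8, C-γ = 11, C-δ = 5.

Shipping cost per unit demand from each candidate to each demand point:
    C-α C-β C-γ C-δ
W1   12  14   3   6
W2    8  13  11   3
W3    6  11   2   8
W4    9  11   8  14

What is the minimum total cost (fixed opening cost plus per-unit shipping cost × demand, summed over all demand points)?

319

Open {W1, W2}; cheapest assignment that respects the capacities:
  W1 (cap 12, load 11): C-γ — cost 11×3 = 33
  W2 (cap 22, load 17): C-α, C-β, C-δ — cost 4×8 + 8×13 + 5×3 = 151
  Shipping 184, fixed 135 → total 319.
  Any other capacity-feasible assignment to {W1, W2} ships for at least 184.
Compare {W2, W3}: its best feasible assignment gives total 376.
Compare {W1, W2, W3}: its best feasible assignment gives total 409.
Every other set of open sites that can feasibly serve all demand totals ≥ 376 even under its best assignment. Minimum: 319.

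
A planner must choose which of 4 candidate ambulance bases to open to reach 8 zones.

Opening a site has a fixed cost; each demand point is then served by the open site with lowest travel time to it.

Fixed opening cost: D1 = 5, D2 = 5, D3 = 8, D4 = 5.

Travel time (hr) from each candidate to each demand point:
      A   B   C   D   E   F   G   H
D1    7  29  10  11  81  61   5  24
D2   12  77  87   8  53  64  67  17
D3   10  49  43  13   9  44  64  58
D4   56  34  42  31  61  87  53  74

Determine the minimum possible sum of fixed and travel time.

147

Open {D1, D2, D3}: assign each demand point to its cheapest open site.
  A→D1 7, B→D1 29, C→D1 10, D→D2 8, E→D3 9, F→D3 44, G→D1 5, H→D2 17
  travel time 129, fixed 18 → total 147.
Compare {D1, D3}: travel time 139 + fixed 13 = 152.
Compare {D1, D2, D3, D4}: travel time 129 + fixed 23 = 152.
Compare {D1, D3, D4}: travel time 139 + fixed 18 = 157.
All other subsets cost ≥ 152. Minimum total cost: 147.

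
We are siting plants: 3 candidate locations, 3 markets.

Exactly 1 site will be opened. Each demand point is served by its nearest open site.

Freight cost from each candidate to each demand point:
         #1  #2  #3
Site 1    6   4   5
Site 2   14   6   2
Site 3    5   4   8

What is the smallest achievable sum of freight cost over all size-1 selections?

Open {Site 1}.
  #1→Site 1 6, #2→Site 1 4, #3→Site 1 5  ⇒ total 15.
Compare {Site 3}: total 17.
Compare {Site 2}: total 22.

15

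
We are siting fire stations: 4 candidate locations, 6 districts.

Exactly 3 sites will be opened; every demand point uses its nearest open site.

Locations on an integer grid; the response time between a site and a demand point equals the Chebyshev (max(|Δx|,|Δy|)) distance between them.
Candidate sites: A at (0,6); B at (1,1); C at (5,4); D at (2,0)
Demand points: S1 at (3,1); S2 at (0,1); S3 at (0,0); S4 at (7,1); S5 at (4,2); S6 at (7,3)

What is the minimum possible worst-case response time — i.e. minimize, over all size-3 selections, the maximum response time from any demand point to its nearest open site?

3

Open {A, B, C}.
  Farthest demand point is S4 at response time 3 (to C); all others are ≤ 3.
With {A, C, D} the worst case is 3.
With {B, C, D} the worst case is 3.
No size-3 selection achieves below 3.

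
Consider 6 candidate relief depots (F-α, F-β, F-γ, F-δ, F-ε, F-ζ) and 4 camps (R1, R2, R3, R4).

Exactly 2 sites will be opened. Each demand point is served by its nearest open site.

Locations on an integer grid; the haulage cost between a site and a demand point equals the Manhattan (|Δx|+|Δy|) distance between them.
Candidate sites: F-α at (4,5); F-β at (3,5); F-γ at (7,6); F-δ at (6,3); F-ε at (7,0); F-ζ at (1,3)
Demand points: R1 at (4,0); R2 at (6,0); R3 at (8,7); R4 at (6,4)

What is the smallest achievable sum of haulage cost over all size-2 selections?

9

Open {F-γ, F-ε}.
  R1→F-ε 3, R2→F-ε 1, R3→F-γ 2, R4→F-γ 3  ⇒ total 9.
Compare {F-γ, F-δ}: total 11.
Compare {F-δ, F-ε}: total 11.
No size-2 selection does better; minimum is 9.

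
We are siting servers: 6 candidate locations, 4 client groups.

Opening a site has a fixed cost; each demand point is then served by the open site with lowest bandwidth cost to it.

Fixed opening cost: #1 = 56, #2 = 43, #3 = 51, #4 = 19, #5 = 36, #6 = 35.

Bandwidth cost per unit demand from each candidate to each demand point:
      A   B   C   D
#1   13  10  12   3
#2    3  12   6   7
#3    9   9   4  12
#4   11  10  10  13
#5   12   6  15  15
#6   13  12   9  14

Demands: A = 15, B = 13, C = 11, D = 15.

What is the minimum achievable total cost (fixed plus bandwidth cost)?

369

Open {#1, #2, #5}: assign each demand point to its cheapest open site.
  A→#2 15×3=45, B→#5 13×6=78, C→#2 11×6=66, D→#1 15×3=45
  bandwidth cost 234, fixed 135 → total 369.
Compare {#2, #5}: bandwidth cost 294 + fixed 79 = 373.
Compare {#1, #2}: bandwidth cost 286 + fixed 99 = 385.
Compare {#1, #2, #4, #5}: bandwidth cost 234 + fixed 154 = 388.
All other subsets cost ≥ 373. Minimum total cost: 369.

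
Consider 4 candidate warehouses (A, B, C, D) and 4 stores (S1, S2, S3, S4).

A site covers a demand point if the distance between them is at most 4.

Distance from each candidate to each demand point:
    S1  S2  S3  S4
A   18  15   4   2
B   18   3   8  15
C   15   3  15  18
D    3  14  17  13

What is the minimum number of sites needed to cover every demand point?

Coverage sets (demand points within 4 of each site):
  A: {S3, S4}
  B: {S2}
  C: {S2}
  D: {S1}
No 2 sites suffice: every size-2 union leaves at least one demand point uncovered.
But {A, B, D} covers everything, so the minimum is 3.

3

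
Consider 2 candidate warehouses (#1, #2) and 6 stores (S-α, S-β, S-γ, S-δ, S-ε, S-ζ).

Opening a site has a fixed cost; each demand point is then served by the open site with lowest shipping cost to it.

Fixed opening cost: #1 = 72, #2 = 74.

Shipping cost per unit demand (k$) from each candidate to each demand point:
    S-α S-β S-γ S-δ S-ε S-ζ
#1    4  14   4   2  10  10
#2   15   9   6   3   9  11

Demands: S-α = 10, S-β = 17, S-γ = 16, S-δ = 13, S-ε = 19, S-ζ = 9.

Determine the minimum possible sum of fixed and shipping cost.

690

Open {#1, #2}: assign each demand point to its cheapest open site.
  S-α→#1 10×4=40, S-β→#2 17×9=153, S-γ→#1 16×4=64, S-δ→#1 13×2=26, S-ε→#2 19×9=171, S-ζ→#1 9×10=90
  shipping cost 544, fixed 146 → total 690.
Compare {#1}: shipping cost 648 + fixed 72 = 720.
Compare {#2}: shipping cost 708 + fixed 74 = 782.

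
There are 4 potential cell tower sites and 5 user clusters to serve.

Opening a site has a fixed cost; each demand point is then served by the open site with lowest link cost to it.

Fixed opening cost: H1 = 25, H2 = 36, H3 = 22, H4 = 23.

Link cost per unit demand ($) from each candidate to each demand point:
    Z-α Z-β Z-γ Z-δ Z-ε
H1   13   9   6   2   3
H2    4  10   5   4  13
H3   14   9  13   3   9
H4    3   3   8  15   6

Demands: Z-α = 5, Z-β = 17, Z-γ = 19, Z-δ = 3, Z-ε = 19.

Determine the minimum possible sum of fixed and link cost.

291

Open {H1, H4}: assign each demand point to its cheapest open site.
  Z-α→H4 5×3=15, Z-β→H4 17×3=51, Z-γ→H1 19×6=114, Z-δ→H1 3×2=6, Z-ε→H1 19×3=57
  link cost 243, fixed 48 → total 291.
Compare {H1, H2, H4}: link cost 224 + fixed 84 = 308.
Compare {H1, H3, H4}: link cost 243 + fixed 70 = 313.
Compare {H1, H2, H3, H4}: link cost 224 + fixed 106 = 330.
All other subsets cost ≥ 308. Minimum total cost: 291.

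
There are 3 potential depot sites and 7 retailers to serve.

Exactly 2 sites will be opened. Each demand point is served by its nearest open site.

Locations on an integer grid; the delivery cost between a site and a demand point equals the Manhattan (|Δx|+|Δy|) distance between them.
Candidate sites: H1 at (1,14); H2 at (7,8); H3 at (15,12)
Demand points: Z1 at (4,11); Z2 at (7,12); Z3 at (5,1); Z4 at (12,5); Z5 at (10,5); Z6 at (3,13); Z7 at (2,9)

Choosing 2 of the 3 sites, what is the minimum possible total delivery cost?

42

Open {H1, H2}.
  Z1→H1 6, Z2→H2 4, Z3→H2 9, Z4→H2 8, Z5→H2 6, Z6→H1 3, Z7→H1 6  ⇒ total 42.
Compare {H2, H3}: total 48.
Compare {H1, H3}: total 62.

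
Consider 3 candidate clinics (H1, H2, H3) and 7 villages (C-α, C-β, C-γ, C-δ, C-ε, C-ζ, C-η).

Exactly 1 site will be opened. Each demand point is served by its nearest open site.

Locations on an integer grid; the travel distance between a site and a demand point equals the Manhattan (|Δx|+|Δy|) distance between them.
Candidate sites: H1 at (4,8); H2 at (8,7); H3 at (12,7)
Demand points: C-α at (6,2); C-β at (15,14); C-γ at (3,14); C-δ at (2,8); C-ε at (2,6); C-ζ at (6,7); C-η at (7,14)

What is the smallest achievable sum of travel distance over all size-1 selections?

50

Open {H1}.
  C-α→H1 8, C-β→H1 17, C-γ→H1 7, C-δ→H1 2, C-ε→H1 4, C-ζ→H1 3, C-η→H1 9  ⇒ total 50.
Compare {H2}: total 57.
Compare {H3}: total 77.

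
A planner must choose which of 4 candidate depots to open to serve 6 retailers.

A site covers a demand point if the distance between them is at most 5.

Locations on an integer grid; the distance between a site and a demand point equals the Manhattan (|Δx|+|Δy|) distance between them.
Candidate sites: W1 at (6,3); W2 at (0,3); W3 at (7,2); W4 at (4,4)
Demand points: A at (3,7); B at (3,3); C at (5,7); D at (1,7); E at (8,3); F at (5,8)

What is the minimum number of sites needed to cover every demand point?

Coverage sets (demand points within 5 of each site):
  W1: {B, C, E}
  W2: {B, D}
  W3: {B, E}
  W4: {A, B, C, E, F}
No single site covers all 6 demand points.
But {W2, W4} covers everything, so the minimum is 2.

2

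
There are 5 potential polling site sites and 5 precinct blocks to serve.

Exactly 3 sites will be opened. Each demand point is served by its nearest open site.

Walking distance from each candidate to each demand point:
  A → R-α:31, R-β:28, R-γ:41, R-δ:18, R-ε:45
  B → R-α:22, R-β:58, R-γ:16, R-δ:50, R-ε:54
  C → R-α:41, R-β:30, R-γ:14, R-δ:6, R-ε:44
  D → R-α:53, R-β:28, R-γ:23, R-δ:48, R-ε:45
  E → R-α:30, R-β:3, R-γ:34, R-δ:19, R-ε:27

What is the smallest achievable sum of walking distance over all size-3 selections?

Open {B, C, E}.
  R-α→B 22, R-β→E 3, R-γ→C 14, R-δ→C 6, R-ε→E 27  ⇒ total 72.
Compare {A, C, E}: total 80.
Compare {C, D, E}: total 80.
No size-3 selection does better; minimum is 72.

72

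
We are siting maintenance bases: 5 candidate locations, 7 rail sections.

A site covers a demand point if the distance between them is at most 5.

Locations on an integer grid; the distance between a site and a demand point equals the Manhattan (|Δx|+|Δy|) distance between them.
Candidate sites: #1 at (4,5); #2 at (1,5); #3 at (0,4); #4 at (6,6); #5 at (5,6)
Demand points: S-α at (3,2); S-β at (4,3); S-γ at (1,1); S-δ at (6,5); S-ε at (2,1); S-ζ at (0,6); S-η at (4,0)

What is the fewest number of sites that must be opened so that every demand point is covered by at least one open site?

2

Coverage sets (demand points within 5 of each site):
  #1: {S-α, S-β, S-δ, S-ζ, S-η}
  #2: {S-α, S-β, S-γ, S-δ, S-ε, S-ζ}
  #3: {S-α, S-β, S-γ, S-ε, S-ζ}
  #4: {S-β, S-δ}
  #5: {S-β, S-δ, S-ζ}
No single site covers all 7 demand points.
But {#1, #2} covers everything, so the minimum is 2.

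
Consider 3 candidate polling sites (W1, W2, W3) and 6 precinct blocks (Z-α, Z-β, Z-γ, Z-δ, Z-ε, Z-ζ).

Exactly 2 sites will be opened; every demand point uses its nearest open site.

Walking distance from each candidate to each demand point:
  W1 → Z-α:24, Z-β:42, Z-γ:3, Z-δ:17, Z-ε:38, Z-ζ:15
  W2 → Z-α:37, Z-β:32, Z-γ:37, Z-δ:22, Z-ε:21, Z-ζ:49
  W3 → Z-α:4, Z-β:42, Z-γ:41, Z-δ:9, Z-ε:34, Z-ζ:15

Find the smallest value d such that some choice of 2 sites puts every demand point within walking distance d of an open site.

32

Open {W1, W2}.
  Farthest demand point is Z-β at walking distance 32 (to W2); all others are ≤ 32.
With {W2, W3} the worst case is 37.
With {W1, W3} the worst case is 42.
No size-2 selection achieves below 32.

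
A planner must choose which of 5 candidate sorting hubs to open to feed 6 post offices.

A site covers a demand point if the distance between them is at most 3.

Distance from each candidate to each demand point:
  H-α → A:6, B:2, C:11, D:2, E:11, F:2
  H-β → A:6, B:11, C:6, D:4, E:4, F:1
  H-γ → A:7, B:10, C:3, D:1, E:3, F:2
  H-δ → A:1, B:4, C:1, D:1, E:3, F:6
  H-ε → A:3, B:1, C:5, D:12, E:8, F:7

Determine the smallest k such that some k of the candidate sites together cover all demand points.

2

Coverage sets (demand points within 3 of each site):
  H-α: {B, D, F}
  H-β: {F}
  H-γ: {C, D, E, F}
  H-δ: {A, C, D, E}
  H-ε: {A, B}
No single site covers all 6 demand points.
But {H-α, H-δ} covers everything, so the minimum is 2.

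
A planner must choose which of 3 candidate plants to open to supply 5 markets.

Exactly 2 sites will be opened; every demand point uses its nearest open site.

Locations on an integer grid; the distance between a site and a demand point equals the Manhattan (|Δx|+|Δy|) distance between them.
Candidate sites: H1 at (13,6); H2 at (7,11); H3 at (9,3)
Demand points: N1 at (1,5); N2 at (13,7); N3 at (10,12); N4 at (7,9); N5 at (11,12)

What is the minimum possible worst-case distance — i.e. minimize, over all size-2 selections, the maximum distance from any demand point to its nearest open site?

Open {H1, H3}.
  Farthest demand point is N1 at distance 10 (to H3); all others are ≤ 10.
With {H2, H3} the worst case is 10.
With {H1, H2} the worst case is 12.
No size-2 selection achieves below 10.

10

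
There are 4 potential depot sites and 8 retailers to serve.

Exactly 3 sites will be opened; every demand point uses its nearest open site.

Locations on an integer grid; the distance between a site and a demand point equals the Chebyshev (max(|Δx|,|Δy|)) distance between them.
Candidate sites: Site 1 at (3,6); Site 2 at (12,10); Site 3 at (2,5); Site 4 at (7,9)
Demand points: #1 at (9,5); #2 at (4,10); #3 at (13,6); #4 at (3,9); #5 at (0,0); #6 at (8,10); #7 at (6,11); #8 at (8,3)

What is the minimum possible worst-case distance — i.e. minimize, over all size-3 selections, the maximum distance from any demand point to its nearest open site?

Open {Site 1, Site 2, Site 3}.
  Farthest demand point is #1 at distance 5 (to Site 2); all others are ≤ 5.
With {Site 1, Site 2, Site 4} the worst case is 6.
With {Site 1, Site 3, Site 4} the worst case is 6.
No size-3 selection achieves below 5.

5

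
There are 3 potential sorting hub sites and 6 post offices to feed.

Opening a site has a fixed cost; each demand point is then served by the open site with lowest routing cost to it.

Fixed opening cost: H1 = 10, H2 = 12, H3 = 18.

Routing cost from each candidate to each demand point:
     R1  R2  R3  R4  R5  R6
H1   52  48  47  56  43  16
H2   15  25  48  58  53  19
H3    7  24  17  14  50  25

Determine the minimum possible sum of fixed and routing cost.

Open {H1, H3}: assign each demand point to its cheapest open site.
  R1→H3 7, R2→H3 24, R3→H3 17, R4→H3 14, R5→H1 43, R6→H1 16
  routing cost 121, fixed 28 → total 149.
Compare {H3}: routing cost 137 + fixed 18 = 155.
Compare {H2, H3}: routing cost 131 + fixed 30 = 161.
Compare {H1, H2, H3}: routing cost 121 + fixed 40 = 161.
All other subsets cost ≥ 155. Minimum total cost: 149.

149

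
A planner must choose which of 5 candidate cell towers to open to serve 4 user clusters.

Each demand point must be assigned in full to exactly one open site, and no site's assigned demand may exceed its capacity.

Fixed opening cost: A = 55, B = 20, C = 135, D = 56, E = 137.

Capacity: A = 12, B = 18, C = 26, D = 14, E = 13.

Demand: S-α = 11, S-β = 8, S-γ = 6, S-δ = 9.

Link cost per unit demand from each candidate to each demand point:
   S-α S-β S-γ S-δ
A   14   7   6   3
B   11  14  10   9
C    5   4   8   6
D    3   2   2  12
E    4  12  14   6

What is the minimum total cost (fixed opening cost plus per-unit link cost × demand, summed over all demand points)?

Open {A, B, D}; cheapest assignment that respects the capacities:
  A (cap 12, load 9): S-δ — cost 9×3 = 27
  B (cap 18, load 11): S-α — cost 11×11 = 121
  D (cap 14, load 14): S-β, S-γ — cost 8×2 + 6×2 = 28
  Shipping 176, fixed 131 → total 307.
  Any other capacity-feasible assignment to {A, B, D} ships for at least 176.
Compare {C, D}: its best feasible assignment gives total 328.
Compare {A, D, E}: its best feasible assignment gives total 347.
Every other set of open sites that can feasibly serve all demand totals ≥ 328 even under its best assignment. Minimum: 307.

307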